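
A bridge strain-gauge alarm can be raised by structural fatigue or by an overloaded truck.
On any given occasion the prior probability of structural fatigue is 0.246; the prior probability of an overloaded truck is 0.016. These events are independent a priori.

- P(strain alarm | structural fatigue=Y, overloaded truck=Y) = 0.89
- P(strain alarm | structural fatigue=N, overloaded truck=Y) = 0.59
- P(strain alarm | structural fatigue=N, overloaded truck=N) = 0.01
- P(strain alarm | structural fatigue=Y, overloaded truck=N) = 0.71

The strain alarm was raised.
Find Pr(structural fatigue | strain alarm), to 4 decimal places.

Weight on structural fatigue=true, given the evidence: 0.171865 + 0.003503 = 0.175368
Denominator P(strain alarm): 0.01*0.754*0.984 + 0.59*0.754*0.016 + 0.71*0.246*0.984 + 0.89*0.246*0.016 = 0.189905
Posterior = 0.175368 / 0.189905 ≈ 0.9235

Pr(structural fatigue | strain alarm) ≈ 0.9235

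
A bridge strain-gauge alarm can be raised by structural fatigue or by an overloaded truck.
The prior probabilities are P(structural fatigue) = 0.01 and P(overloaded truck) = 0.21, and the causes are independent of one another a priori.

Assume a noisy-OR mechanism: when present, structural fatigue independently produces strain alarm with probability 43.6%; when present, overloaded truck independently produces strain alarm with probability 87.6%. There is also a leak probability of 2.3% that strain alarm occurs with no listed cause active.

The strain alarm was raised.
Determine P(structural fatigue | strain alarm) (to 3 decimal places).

Under noisy-OR, P(strain alarm | causes) = 1 − (1−0.023)·∏(1−qᵢ) over the active causes.
P(strain alarm) = 0.023·0.99·0.79 + 0.878852·0.99·0.21 + 0.448972·0.01·0.79 + 0.931673·0.01·0.21 = 0.017988 + 0.182713 + 0.003547 + 0.001957 = 0.206205
Of this, 0.005504 comes from 0.003547 + 0.001957 (the structural fatigue=true cases).
P(structural fatigue | strain alarm) = 0.005504 / 0.206205 ≈ 0.027

P(structural fatigue | strain alarm) ≈ 0.027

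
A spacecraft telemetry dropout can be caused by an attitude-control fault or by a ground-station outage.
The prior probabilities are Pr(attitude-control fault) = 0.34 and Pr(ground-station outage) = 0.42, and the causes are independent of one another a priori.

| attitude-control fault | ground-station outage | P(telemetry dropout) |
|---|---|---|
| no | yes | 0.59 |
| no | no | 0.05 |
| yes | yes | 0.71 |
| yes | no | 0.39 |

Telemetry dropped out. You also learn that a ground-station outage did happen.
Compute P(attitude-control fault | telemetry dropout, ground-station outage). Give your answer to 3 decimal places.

Sum P(telemetry dropout|·) weighted by the priors over both values of attitude-control fault:
  P(telemetry dropout | ground-station outage) = 0.59×0.66 + 0.71×0.34
        = 0.389400 + 0.241400 = 0.630800
Keeping only the attitude-control fault-present terms gives 0.241400, so
  P(attitude-control fault | telemetry dropout, ground-station outage) = 0.241400 / 0.630800 ≈ 0.383

P(attitude-control fault | telemetry dropout, ground-station outage) ≈ 0.383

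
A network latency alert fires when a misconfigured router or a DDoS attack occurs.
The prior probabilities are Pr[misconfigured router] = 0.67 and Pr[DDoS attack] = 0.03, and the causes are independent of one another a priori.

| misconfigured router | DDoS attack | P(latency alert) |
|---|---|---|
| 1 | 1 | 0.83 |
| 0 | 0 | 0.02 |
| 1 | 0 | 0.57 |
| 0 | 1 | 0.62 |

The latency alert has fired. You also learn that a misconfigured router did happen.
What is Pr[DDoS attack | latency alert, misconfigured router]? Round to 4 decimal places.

Pr[DDoS attack | latency alert, misconfigured router] ≈ 0.0431

Weight on DDoS attack=true, given the evidence: 0.83×0.03 = 0.024900
The normalizing constant is 0.57×0.97 + 0.83×0.03 = 0.577800
P(DDoS attack | latency alert, misconfigured router) = 0.024900/0.577800 ≈ 0.0431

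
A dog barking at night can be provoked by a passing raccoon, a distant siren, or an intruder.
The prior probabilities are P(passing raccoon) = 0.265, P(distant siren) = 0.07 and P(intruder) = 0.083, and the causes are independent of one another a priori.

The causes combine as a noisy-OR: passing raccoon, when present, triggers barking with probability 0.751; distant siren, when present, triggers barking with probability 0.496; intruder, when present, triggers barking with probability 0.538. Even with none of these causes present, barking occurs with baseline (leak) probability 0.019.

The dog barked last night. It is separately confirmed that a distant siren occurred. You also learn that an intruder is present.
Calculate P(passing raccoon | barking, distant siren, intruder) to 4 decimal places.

P(passing raccoon | barking, distant siren, intruder) ≈ 0.3059

Under noisy-OR, P(barking | causes) = 1 − (1−0.019)·∏(1−qᵢ) over the active causes.
Numerator (weight on configurations with passing raccoon): 0.943122×0.265 = 0.249927
Normalizer over all consistent configurations: 0.771576×0.735 + 0.943122×0.265 = 0.817035
Posterior = 0.249927 / 0.817035 ≈ 0.3059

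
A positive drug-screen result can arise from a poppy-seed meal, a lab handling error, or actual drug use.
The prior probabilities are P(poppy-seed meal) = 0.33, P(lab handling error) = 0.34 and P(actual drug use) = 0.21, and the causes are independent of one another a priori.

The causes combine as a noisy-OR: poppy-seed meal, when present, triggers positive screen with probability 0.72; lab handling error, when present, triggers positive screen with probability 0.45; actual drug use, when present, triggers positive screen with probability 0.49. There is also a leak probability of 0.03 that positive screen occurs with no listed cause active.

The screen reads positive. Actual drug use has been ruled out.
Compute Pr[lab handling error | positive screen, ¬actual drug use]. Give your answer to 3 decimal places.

Pr[lab handling error | positive screen, ¬actual drug use] ≈ 0.540

Under noisy-OR, P(positive screen | causes) = 1 − (1−0.03)·∏(1−qᵢ) over the active causes.
P(positive screen | ¬actual drug use) = 0.03*0.67*0.66 + 0.4665*0.67*0.34 + 0.7284*0.33*0.66 + 0.85062*0.33*0.34 = 0.013266 + 0.106269 + 0.158646 + 0.095440 = 0.373621
Restricting to configurations with lab handling error present: 0.106269 + 0.095440 = 0.201709.
P(lab handling error | positive screen, ¬actual drug use) = 0.201709 / 0.373621 ≈ 0.540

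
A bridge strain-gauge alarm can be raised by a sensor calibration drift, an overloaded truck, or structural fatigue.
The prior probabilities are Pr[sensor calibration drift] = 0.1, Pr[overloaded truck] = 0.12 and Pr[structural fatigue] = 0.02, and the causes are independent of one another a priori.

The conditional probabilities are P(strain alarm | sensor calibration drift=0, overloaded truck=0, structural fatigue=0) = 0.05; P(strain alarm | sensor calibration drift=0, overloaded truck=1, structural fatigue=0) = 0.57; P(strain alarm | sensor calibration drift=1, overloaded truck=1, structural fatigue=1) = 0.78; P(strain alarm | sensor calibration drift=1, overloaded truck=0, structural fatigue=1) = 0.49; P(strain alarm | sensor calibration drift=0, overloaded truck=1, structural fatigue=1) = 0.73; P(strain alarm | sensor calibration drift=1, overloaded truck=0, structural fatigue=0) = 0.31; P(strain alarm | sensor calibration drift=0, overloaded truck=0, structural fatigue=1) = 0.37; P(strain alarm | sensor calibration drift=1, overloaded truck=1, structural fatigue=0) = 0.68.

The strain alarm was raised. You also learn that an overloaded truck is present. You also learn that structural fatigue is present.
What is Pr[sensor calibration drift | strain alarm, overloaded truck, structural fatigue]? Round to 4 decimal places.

Pr[sensor calibration drift | strain alarm, overloaded truck, structural fatigue] ≈ 0.1061

Sum P(strain alarm|·) weighted by the priors over both values of sensor calibration drift:
  P(strain alarm | overloaded truck, structural fatigue) = 0.73*0.9 + 0.78*0.1
        = 0.657000 + 0.078000 = 0.735000
The terms with sensor calibration drift present sum to 0.078000, so
  P(sensor calibration drift | strain alarm, overloaded truck, structural fatigue) = 0.078000 / 0.735000 ≈ 0.1061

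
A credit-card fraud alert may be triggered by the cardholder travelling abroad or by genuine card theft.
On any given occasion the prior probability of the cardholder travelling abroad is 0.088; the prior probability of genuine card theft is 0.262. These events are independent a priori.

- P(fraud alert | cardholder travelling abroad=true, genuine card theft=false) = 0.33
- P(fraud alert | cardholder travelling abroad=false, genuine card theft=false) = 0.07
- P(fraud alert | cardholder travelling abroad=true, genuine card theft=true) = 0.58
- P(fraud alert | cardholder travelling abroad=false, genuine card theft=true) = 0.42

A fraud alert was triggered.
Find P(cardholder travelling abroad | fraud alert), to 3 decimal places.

For the numerator, keep only cardholder travelling abroad=true terms: 0.021432 + 0.013372 = 0.034804
The normalizing constant is 0.07*0.912*0.738 + 0.42*0.912*0.262 + 0.33*0.088*0.738 + 0.58*0.088*0.262 = 0.182274
Posterior = 0.034804 / 0.182274 ≈ 0.191

P(cardholder travelling abroad | fraud alert) ≈ 0.191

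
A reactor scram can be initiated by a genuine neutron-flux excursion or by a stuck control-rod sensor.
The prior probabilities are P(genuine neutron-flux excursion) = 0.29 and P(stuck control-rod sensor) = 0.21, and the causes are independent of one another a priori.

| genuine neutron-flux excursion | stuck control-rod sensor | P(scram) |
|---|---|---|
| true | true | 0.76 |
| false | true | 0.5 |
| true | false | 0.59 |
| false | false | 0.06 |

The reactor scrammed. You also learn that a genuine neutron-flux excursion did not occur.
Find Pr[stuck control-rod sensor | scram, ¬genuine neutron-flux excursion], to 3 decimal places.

Numerator (weight on configurations with stuck control-rod sensor): 0.5·0.21 = 0.105000
Denominator P(scram | ¬genuine neutron-flux excursion): 0.06·0.79 + 0.5·0.21 = 0.152400
P(stuck control-rod sensor | scram, ¬genuine neutron-flux excursion) = 0.105000/0.152400 ≈ 0.689

Pr[stuck control-rod sensor | scram, ¬genuine neutron-flux excursion] ≈ 0.689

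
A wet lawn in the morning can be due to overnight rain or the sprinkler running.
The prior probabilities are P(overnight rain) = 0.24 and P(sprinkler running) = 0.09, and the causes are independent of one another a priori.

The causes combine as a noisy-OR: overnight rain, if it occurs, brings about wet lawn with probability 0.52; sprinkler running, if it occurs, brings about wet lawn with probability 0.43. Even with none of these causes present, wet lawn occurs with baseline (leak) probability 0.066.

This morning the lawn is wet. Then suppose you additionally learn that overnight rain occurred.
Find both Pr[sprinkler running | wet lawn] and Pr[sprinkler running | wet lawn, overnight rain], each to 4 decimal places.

Under noisy-OR, P(wet lawn | causes) = 1 − (1−0.066)·∏(1−qᵢ) over the active causes.
Sum P(wet lawn|·) weighted by the priors over the 4 (overnight rain, sprinkler running) configurations:
  P(wet lawn) = 0.066*0.76*0.91 + 0.46762*0.76*0.09 + 0.55168*0.24*0.91 + 0.744458*0.24*0.09
        = 0.045646 + 0.031985 + 0.120487 + 0.016080 = 0.214198
Configurations with sprinkler running contribute 0.048065, so
  P(sprinkler running | wet lawn) = 0.048065 / 0.214198 ≈ 0.2244

Now also conditioning on overnight rain=true:
P(wet lawn | overnight rain) = 0.55168·0.91 + 0.744458·0.09 = 0.502029 + 0.067001 = 0.569030
Restricting to configurations with sprinkler running present: 0.744458·0.09 = 0.067001.
P(sprinkler running | wet lawn, overnight rain) = 0.067001 / 0.569030 ≈ 0.1177
Conditioning on overnight rain lowers the posterior on sprinkler running: the classic explaining-away effect in a common-effect structure.

Pr[sprinkler running | wet lawn] ≈ 0.2244; Pr[sprinkler running | wet lawn, overnight rain] ≈ 0.1177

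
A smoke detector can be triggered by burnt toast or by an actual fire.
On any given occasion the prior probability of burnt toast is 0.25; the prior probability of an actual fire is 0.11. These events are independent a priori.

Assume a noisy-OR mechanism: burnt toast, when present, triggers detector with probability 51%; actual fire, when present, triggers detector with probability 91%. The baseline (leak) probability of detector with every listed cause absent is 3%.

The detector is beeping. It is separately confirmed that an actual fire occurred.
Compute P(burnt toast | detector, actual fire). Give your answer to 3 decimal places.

P(burnt toast | detector, actual fire) ≈ 0.259

Under noisy-OR, P(detector | causes) = 1 − (1−0.03)·∏(1−qᵢ) over the active causes.
Numerator (weight on configurations with burnt toast): 0.957223·0.25 = 0.239306
Denominator P(detector | actual fire): 0.9127·0.75 + 0.957223·0.25 = 0.923831
Posterior = 0.239306 / 0.923831 ≈ 0.259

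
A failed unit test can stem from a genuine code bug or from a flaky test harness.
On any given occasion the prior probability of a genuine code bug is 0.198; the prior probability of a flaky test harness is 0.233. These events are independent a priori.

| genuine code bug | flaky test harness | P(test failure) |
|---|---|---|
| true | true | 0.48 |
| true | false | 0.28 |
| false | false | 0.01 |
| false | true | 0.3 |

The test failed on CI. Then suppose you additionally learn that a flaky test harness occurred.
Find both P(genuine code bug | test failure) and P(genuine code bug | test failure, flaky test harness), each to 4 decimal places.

P(genuine code bug | test failure) ≈ 0.5097; P(genuine code bug | test failure, flaky test harness) ≈ 0.2832

By total probability over the 4 (genuine code bug, flaky test harness) configurations:
  P(test failure) = 0.01*0.802*0.767 + 0.3*0.802*0.233 + 0.28*0.198*0.767 + 0.48*0.198*0.233
        = 0.006151 + 0.056060 + 0.042522 + 0.022144 = 0.126877
The terms with genuine code bug present sum to 0.064666, so
  P(genuine code bug | test failure) = 0.064666 / 0.126877 ≈ 0.5097

Now condition on the additional information:
P(test failure | flaky test harness) = 0.3·0.802 + 0.48·0.198 = 0.240600 + 0.095040 = 0.335640
The genuine code bug-present share is 0.48·0.198 = 0.095040.
P(genuine code bug | test failure, flaky test harness) = 0.095040 / 0.335640 ≈ 0.2832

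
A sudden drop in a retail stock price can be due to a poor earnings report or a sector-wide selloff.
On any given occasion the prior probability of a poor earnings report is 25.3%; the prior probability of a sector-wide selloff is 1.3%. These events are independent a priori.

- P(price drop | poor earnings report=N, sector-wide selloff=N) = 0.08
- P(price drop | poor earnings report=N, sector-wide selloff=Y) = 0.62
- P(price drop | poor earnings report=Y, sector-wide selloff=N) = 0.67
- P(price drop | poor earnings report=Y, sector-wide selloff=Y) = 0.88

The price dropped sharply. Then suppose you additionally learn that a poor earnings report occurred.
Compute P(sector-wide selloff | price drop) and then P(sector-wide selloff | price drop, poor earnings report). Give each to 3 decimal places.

P(sector-wide selloff | price drop) ≈ 0.038; P(sector-wide selloff | price drop, poor earnings report) ≈ 0.017

P(price drop) = 0.08*0.747*0.987 + 0.62*0.747*0.013 + 0.67*0.253*0.987 + 0.88*0.253*0.013 = 0.058983 + 0.006021 + 0.167306 + 0.002894 = 0.235204
Restricting to configurations with sector-wide selloff present: 0.006021 + 0.002894 = 0.008915.
P(sector-wide selloff | price drop) = 0.008915 / 0.235204 ≈ 0.038

Now condition on the additional information:
P(price drop | poor earnings report) = 0.67*0.987 + 0.88*0.013 = 0.661290 + 0.011440 = 0.672730
Restricting to configurations with sector-wide selloff present: 0.88*0.013 = 0.011440.
P(sector-wide selloff | price drop, poor earnings report) = 0.011440 / 0.672730 ≈ 0.017
— poor earnings report explains away the evidence for sector-wide selloff.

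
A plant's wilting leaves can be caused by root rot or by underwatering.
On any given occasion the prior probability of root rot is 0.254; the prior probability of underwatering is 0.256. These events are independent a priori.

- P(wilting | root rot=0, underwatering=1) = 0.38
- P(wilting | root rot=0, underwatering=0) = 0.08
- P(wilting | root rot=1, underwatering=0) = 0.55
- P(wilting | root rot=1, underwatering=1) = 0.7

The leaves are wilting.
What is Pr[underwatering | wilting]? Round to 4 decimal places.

P(wilting) = 0.08·0.746·0.744 + 0.38·0.746·0.256 + 0.55·0.254·0.744 + 0.7·0.254·0.256 = 0.044402 + 0.072571 + 0.103937 + 0.045517 = 0.266427
Of this, 0.118088 comes from 0.072571 + 0.045517 (the underwatering=true cases).
So P(underwatering | wilting) = 0.118088/0.266427 ≈ 0.4432.

Pr[underwatering | wilting] ≈ 0.4432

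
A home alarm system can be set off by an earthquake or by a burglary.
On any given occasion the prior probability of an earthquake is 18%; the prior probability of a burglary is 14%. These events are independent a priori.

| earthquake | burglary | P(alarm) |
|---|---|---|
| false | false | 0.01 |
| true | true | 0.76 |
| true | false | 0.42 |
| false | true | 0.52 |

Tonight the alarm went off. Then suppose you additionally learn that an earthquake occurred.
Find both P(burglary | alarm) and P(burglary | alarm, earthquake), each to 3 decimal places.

P(burglary | alarm) ≈ 0.522; P(burglary | alarm, earthquake) ≈ 0.228

Sum P(alarm|·) weighted by the priors over the 4 (earthquake, burglary) configurations:
  P(alarm) = 0.01·0.82·0.86 + 0.52·0.82·0.14 + 0.42·0.18·0.86 + 0.76·0.18·0.14
        = 0.007052 + 0.059696 + 0.065016 + 0.019152 = 0.150916
The terms with burglary present sum to 0.078848, so
  P(burglary | alarm) = 0.078848 / 0.150916 ≈ 0.522

Now condition on the additional information:
Numerator (weight on configurations with burglary): 0.76×0.14 = 0.106400
Normalizer over all consistent configurations: 0.42×0.86 + 0.76×0.14 = 0.467600
Posterior = 0.106400 / 0.467600 ≈ 0.228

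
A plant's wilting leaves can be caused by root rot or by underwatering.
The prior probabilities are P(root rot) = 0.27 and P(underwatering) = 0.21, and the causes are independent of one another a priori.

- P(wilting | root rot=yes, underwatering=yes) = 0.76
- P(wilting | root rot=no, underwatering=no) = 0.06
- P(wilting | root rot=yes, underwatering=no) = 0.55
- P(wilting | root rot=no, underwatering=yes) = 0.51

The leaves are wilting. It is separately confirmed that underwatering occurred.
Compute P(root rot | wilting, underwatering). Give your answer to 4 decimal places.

P(root rot | wilting, underwatering) ≈ 0.3553

P(wilting | underwatering) = 0.51×0.73 + 0.76×0.27 = 0.372300 + 0.205200 = 0.577500
Restricting to configurations with root rot present: 0.76×0.27 = 0.205200.
Hence the posterior is 0.205200/0.577500 ≈ 0.3553.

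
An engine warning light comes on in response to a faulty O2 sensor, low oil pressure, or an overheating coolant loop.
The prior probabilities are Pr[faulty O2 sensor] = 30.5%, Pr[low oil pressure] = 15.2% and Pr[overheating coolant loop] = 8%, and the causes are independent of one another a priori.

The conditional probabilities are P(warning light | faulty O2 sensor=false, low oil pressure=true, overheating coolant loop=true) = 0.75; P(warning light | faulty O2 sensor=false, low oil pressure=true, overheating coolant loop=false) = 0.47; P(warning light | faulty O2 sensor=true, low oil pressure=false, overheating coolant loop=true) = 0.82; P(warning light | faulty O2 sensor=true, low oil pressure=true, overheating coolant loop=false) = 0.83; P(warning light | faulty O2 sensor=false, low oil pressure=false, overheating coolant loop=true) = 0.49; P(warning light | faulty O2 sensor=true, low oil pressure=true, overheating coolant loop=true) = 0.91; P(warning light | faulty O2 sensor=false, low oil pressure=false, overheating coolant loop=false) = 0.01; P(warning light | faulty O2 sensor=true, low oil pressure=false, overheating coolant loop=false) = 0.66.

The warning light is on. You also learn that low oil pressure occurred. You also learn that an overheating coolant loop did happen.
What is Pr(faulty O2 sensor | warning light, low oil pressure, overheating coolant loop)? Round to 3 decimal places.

Enumerate both values of faulty O2 sensor and weight by the priors:
  P(warning light | low oil pressure, overheating coolant loop) = 0.75*0.695 + 0.91*0.305
        = 0.521250 + 0.277550 = 0.798800
The terms with faulty O2 sensor present sum to 0.277550, so
  P(faulty O2 sensor | warning light, low oil pressure, overheating coolant loop) = 0.277550 / 0.798800 ≈ 0.347

Pr(faulty O2 sensor | warning light, low oil pressure, overheating coolant loop) ≈ 0.347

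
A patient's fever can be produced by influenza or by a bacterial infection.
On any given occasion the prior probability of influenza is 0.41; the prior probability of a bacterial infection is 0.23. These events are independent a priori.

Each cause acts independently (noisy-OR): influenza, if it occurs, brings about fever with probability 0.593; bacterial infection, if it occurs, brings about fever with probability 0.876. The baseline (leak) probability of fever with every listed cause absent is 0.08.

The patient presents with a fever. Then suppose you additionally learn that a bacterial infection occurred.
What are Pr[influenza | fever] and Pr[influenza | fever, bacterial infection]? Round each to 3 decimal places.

Pr[influenza | fever] ≈ 0.647; Pr[influenza | fever, bacterial infection] ≈ 0.428

Under noisy-OR, P(fever | causes) = 1 − (1−0.08)·∏(1−qᵢ) over the active causes.
Sum P(fever|·) weighted by the priors over the 4 (influenza, bacterial infection) configurations:
  P(fever) = 0.08*0.59*0.77 + 0.88592*0.59*0.23 + 0.62556*0.41*0.77 + 0.953569*0.41*0.23
        = 0.036344 + 0.120219 + 0.197489 + 0.089922 = 0.443974
The terms with influenza present sum to 0.287411, so
  P(influenza | fever) = 0.287411 / 0.443974 ≈ 0.647

With the extra evidence:
By total probability over both values of influenza:
  P(fever | bacterial infection) = 0.88592×0.59 + 0.953569×0.41
        = 0.522693 + 0.390963 = 0.913656
Keeping only the influenza-present terms gives 0.390963, so
  P(influenza | fever, bacterial infection) = 0.390963 / 0.913656 ≈ 0.428
The drop from 0.647 to 0.428 is the explaining-away (discounting) effect.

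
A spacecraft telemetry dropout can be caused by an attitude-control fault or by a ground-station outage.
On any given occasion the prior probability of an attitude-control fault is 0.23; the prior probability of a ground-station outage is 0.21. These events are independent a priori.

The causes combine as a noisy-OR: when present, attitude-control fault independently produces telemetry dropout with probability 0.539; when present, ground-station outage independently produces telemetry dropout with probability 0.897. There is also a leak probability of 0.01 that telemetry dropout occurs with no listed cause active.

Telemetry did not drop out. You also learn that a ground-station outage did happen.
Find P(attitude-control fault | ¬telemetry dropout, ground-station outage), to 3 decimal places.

Under noisy-OR, P(telemetry dropout | causes) = 1 − (1−0.01)·∏(1−qᵢ) over the active causes.
Enumerate both values of attitude-control fault and weight by the priors:
  P(¬telemetry dropout | ground-station outage) = 0.10197*0.77 + 0.047008*0.23
        = 0.078517 + 0.010812 = 0.089329
Configurations with attitude-control fault contribute 0.010812, so
  P(attitude-control fault | ¬telemetry dropout, ground-station outage) = 0.010812 / 0.089329 ≈ 0.121

P(attitude-control fault | ¬telemetry dropout, ground-station outage) ≈ 0.121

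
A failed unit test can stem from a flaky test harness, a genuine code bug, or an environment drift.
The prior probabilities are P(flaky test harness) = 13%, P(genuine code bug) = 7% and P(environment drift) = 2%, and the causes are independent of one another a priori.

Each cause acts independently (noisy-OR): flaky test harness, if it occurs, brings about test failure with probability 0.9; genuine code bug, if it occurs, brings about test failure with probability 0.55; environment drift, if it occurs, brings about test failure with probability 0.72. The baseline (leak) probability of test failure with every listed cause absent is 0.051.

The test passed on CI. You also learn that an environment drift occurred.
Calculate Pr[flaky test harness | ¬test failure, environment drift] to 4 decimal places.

Under noisy-OR, P(test failure | causes) = 1 − (1−0.051)·∏(1−qᵢ) over the active causes.
P(¬test failure | environment drift) = 0.26572*0.87*0.93 + 0.119574*0.87*0.07 + 0.026572*0.13*0.93 + 0.011957*0.13*0.07 = 0.214994 + 0.007282 + 0.003213 + 0.000109 = 0.225598
Of this, 0.003322 comes from 0.003213 + 0.000109 (the flaky test harness=true cases).
So P(flaky test harness | ¬test failure, environment drift) = 0.003322/0.225598 ≈ 0.0147.

Pr[flaky test harness | ¬test failure, environment drift] ≈ 0.0147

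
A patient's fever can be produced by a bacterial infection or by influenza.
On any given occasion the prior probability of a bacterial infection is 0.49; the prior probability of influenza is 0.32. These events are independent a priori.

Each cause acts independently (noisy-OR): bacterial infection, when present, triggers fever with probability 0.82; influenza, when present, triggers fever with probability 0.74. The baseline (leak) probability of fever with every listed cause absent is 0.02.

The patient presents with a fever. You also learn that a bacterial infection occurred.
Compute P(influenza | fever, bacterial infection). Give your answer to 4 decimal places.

Under noisy-OR, P(fever | causes) = 1 − (1−0.02)·∏(1−qᵢ) over the active causes.
Numerator (weight on configurations with influenza): 0.954136·0.32 = 0.305324
Denominator P(fever | bacterial infection): 0.8236·0.68 + 0.954136·0.32 = 0.865372
Posterior = 0.305324 / 0.865372 ≈ 0.3528

P(influenza | fever, bacterial infection) ≈ 0.3528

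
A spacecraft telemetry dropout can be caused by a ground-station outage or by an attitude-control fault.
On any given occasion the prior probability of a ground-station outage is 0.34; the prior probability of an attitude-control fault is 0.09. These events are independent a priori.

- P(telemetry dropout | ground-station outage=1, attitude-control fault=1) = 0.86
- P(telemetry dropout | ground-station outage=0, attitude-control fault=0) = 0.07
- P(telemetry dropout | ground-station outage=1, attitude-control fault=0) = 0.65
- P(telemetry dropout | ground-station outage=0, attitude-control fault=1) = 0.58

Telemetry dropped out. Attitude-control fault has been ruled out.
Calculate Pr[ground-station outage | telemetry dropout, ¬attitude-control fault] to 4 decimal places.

Pr[ground-station outage | telemetry dropout, ¬attitude-control fault] ≈ 0.8271

Sum P(telemetry dropout|·) weighted by the priors over both values of ground-station outage:
  P(telemetry dropout | ¬attitude-control fault) = 0.07*0.66 + 0.65*0.34
        = 0.046200 + 0.221000 = 0.267200
Keeping only the ground-station outage-present terms gives 0.221000, so
  P(ground-station outage | telemetry dropout, ¬attitude-control fault) = 0.221000 / 0.267200 ≈ 0.8271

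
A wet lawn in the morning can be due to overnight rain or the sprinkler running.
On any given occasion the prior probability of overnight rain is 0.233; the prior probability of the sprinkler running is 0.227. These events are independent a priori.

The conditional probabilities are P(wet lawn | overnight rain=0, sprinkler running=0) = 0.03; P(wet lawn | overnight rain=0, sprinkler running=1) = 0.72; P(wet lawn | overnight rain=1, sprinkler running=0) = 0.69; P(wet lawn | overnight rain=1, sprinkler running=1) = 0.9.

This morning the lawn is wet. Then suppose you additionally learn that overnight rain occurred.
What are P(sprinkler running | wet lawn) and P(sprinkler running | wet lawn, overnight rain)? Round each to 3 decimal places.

P(sprinkler running | wet lawn) ≈ 0.549; P(sprinkler running | wet lawn, overnight rain) ≈ 0.277

By total probability over the 4 (overnight rain, sprinkler running) configurations:
  P(wet lawn) = 0.03×0.767×0.773 + 0.72×0.767×0.227 + 0.69×0.233×0.773 + 0.9×0.233×0.227
        = 0.017787 + 0.125358 + 0.124275 + 0.047602 = 0.315022
The terms with sprinkler running present sum to 0.172960, so
  P(sprinkler running | wet lawn) = 0.172960 / 0.315022 ≈ 0.549

Now also conditioning on overnight rain=true:
Enumerate both values of sprinkler running and weight by the priors:
  P(wet lawn | overnight rain) = 0.69·0.773 + 0.9·0.227
        = 0.533370 + 0.204300 = 0.737670
The terms with sprinkler running present sum to 0.204300, so
  P(sprinkler running | wet lawn, overnight rain) = 0.204300 / 0.737670 ≈ 0.277
This is intercausal reasoning (explaining away): once overnight rain accounts for the wet lawn, sprinkler running becomes less likely.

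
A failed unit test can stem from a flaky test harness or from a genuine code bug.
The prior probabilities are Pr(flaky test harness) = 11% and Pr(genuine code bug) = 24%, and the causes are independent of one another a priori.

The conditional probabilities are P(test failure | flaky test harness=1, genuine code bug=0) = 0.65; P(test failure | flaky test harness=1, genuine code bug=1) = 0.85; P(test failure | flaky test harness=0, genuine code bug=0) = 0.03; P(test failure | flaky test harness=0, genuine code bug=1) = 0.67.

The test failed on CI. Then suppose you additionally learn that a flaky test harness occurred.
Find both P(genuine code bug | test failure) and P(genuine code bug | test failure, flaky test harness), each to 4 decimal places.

Weight on genuine code bug=true, given the evidence: 0.143112 + 0.022440 = 0.165552
Normalizer over all consistent configurations: 0.03·0.89·0.76 + 0.67·0.89·0.24 + 0.65·0.11·0.76 + 0.85·0.11·0.24 = 0.240184
P(genuine code bug | test failure) = 0.165552/0.240184 ≈ 0.6893

With the extra evidence:
Numerator (weight on configurations with genuine code bug): 0.85×0.24 = 0.204000
Denominator P(test failure | flaky test harness): 0.65×0.76 + 0.85×0.24 = 0.698000
Posterior = 0.204000 / 0.698000 ≈ 0.2923

P(genuine code bug | test failure) ≈ 0.6893; P(genuine code bug | test failure, flaky test harness) ≈ 0.2923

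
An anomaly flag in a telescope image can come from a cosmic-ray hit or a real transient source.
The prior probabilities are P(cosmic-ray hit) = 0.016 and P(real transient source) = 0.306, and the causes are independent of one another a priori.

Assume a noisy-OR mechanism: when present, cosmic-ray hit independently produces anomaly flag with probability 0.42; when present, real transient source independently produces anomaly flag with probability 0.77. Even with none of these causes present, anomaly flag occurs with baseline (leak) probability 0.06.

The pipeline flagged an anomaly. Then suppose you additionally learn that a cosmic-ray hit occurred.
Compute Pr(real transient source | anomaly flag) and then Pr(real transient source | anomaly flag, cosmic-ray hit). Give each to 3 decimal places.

Under noisy-OR, P(anomaly flag | causes) = 1 − (1−0.06)·∏(1−qᵢ) over the active causes.
Enumerate the 4 (cosmic-ray hit, real transient source) configurations and weight by the priors:
  P(anomaly flag) = 0.06*0.984*0.694 + 0.7838*0.984*0.306 + 0.4548*0.016*0.694 + 0.874604*0.016*0.306
        = 0.040974 + 0.236005 + 0.005050 + 0.004282 = 0.286311
Configurations with real transient source contribute 0.240287, so
  P(real transient source | anomaly flag) = 0.240287 / 0.286311 ≈ 0.839

Now condition on the additional information:
Sum P(anomaly flag|·) weighted by the priors over both values of real transient source:
  P(anomaly flag | cosmic-ray hit) = 0.4548×0.694 + 0.874604×0.306
        = 0.315631 + 0.267629 = 0.583260
The terms with real transient source present sum to 0.267629, so
  P(real transient source | anomaly flag, cosmic-ray hit) = 0.267629 / 0.583260 ≈ 0.459
This is intercausal reasoning (explaining away): once cosmic-ray hit accounts for the anomaly flag, real transient source becomes less likely.

Pr(real transient source | anomaly flag) ≈ 0.839; Pr(real transient source | anomaly flag, cosmic-ray hit) ≈ 0.459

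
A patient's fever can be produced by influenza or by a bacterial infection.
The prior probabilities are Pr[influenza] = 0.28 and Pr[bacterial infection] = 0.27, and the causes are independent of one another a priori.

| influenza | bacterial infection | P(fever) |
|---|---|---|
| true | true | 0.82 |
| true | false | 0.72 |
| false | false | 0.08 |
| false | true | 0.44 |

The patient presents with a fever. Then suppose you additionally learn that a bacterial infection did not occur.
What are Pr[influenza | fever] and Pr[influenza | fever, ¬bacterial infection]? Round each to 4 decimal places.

Pr[influenza | fever] ≈ 0.6211; Pr[influenza | fever, ¬bacterial infection] ≈ 0.7778

By total probability over the 4 (influenza, bacterial infection) configurations:
  P(fever) = 0.08·0.72·0.73 + 0.44·0.72·0.27 + 0.72·0.28·0.73 + 0.82·0.28·0.27
        = 0.042048 + 0.085536 + 0.147168 + 0.061992 = 0.336744
Keeping only the influenza-present terms gives 0.209160, so
  P(influenza | fever) = 0.209160 / 0.336744 ≈ 0.6211

Now condition on the additional information:
Enumerate both values of influenza and weight by the priors:
  P(fever | ¬bacterial infection) = 0.08·0.72 + 0.72·0.28
        = 0.057600 + 0.201600 = 0.259200
The terms with influenza present sum to 0.201600, so
  P(influenza | fever, ¬bacterial infection) = 0.201600 / 0.259200 ≈ 0.7778
Ruling out bacterial infection raises the posterior on influenza — the flip side of explaining away.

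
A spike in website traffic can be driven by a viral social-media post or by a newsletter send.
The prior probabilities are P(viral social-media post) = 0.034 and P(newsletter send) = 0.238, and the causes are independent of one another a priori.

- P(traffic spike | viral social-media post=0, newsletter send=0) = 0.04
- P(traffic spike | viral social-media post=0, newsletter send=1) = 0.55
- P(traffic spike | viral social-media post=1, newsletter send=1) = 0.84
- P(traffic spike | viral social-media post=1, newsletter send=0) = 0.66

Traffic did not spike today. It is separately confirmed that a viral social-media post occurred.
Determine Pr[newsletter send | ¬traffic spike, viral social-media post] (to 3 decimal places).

Pr[newsletter send | ¬traffic spike, viral social-media post] ≈ 0.128

Weight on newsletter send=true, given the evidence: 0.16*0.238 = 0.038080
The normalizing constant is 0.34*0.762 + 0.16*0.238 = 0.297160
Posterior = 0.038080 / 0.297160 ≈ 0.128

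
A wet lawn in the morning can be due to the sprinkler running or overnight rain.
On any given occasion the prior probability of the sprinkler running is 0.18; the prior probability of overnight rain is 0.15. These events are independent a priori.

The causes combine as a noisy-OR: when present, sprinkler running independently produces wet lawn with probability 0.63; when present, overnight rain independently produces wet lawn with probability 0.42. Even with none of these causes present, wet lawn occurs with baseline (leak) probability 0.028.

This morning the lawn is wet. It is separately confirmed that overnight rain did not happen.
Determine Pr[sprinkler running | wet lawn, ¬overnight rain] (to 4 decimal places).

Pr[sprinkler running | wet lawn, ¬overnight rain] ≈ 0.8339

Under noisy-OR, P(wet lawn | causes) = 1 − (1−0.028)·∏(1−qᵢ) over the active causes.
P(wet lawn | ¬overnight rain) = 0.028·0.82 + 0.64036·0.18 = 0.022960 + 0.115265 = 0.138225
Of this, 0.115265 comes from 0.64036·0.18 (the sprinkler running=true cases).
P(sprinkler running | wet lawn, ¬overnight rain) = 0.115265 / 0.138225 ≈ 0.8339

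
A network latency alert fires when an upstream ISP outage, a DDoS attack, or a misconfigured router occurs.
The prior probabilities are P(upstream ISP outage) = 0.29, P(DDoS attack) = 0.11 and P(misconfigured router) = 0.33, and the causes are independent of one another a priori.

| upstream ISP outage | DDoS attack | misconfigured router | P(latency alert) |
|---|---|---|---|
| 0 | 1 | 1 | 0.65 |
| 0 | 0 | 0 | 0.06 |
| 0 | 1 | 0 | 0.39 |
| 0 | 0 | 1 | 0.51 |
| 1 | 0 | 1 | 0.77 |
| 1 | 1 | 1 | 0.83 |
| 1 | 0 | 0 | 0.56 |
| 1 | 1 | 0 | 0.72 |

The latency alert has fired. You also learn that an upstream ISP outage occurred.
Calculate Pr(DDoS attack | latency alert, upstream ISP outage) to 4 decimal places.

P(latency alert | upstream ISP outage) = 0.56·0.89·0.67 + 0.77·0.89·0.33 + 0.72·0.11·0.67 + 0.83·0.11·0.33 = 0.333928 + 0.226149 + 0.053064 + 0.030129 = 0.643270
Of this, 0.083193 comes from 0.053064 + 0.030129 (the DDoS attack=true cases).
P(DDoS attack | latency alert, upstream ISP outage) = 0.083193 / 0.643270 ≈ 0.1293

Pr(DDoS attack | latency alert, upstream ISP outage) ≈ 0.1293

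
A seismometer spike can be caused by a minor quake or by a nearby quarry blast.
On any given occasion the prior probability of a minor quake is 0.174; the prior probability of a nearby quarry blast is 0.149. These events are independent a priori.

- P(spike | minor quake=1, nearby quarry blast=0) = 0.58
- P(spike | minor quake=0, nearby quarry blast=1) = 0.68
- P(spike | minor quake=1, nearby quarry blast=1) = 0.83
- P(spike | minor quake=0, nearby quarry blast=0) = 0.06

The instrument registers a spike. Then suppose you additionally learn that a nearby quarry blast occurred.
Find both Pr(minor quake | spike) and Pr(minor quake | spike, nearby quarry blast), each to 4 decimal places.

Pr(minor quake | spike) ≈ 0.4604; Pr(minor quake | spike, nearby quarry blast) ≈ 0.2045

Weight on minor quake=true, given the evidence: 0.085883 + 0.021519 = 0.107402
Normalizer over all consistent configurations: 0.06×0.826×0.851 + 0.68×0.826×0.149 + 0.58×0.174×0.851 + 0.83×0.174×0.149 = 0.233268
P(minor quake | spike) = 0.107402/0.233268 ≈ 0.4604

With the extra evidence:
Weight on minor quake=true, given the evidence: 0.83·0.174 = 0.144420
Normalizer over all consistent configurations: 0.68·0.826 + 0.83·0.174 = 0.706100
Posterior = 0.144420 / 0.706100 ≈ 0.2045
Conditioning on nearby quarry blast lowers the posterior on minor quake: the classic explaining-away effect in a common-effect structure.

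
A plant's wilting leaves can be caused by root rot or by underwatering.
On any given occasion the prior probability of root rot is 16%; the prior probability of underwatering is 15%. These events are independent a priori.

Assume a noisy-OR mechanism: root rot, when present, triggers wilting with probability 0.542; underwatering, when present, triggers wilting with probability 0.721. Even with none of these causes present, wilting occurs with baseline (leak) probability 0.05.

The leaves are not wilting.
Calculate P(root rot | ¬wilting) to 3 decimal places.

P(root rot | ¬wilting) ≈ 0.080

Under noisy-OR, P(wilting | causes) = 1 − (1−0.05)·∏(1−qᵢ) over the active causes.
For the numerator, keep only root rot=true terms: 0.059174 + 0.002913 = 0.062087
The normalizing constant is 0.95×0.84×0.85 + 0.26505×0.84×0.15 + 0.4351×0.16×0.85 + 0.121393×0.16×0.15 = 0.773783
Posterior = 0.062087 / 0.773783 ≈ 0.080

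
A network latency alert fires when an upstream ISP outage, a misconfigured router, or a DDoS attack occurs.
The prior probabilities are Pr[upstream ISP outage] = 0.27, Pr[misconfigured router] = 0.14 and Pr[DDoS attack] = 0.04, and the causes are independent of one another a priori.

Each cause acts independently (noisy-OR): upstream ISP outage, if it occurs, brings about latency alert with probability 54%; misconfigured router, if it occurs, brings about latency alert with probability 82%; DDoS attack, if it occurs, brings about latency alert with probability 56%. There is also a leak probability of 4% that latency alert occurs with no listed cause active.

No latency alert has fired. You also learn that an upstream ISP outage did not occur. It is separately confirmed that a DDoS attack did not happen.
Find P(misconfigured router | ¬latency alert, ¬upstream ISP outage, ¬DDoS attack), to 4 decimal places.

Under noisy-OR, P(latency alert | causes) = 1 − (1−0.04)·∏(1−qᵢ) over the active causes.
P(¬latency alert | ¬upstream ISP outage, ¬DDoS attack) = 0.96*0.86 + 0.1728*0.14 = 0.825600 + 0.024192 = 0.849792
Restricting to configurations with misconfigured router present: 0.1728*0.14 = 0.024192.
So P(misconfigured router | ¬latency alert, ¬upstream ISP outage, ¬DDoS attack) = 0.024192/0.849792 ≈ 0.0285.

P(misconfigured router | ¬latency alert, ¬upstream ISP outage, ¬DDoS attack) ≈ 0.0285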